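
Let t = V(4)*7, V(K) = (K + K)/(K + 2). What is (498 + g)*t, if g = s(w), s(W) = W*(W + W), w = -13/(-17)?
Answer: 4039280/867 ≈ 4658.9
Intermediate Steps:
w = 13/17 (w = -13*(-1/17) = 13/17 ≈ 0.76471)
V(K) = 2*K/(2 + K) (V(K) = (2*K)/(2 + K) = 2*K/(2 + K))
s(W) = 2*W² (s(W) = W*(2*W) = 2*W²)
g = 338/289 (g = 2*(13/17)² = 2*(169/289) = 338/289 ≈ 1.1695)
t = 28/3 (t = (2*4/(2 + 4))*7 = (2*4/6)*7 = (2*4*(⅙))*7 = (4/3)*7 = 28/3 ≈ 9.3333)
(498 + g)*t = (498 + 338/289)*(28/3) = (144260/289)*(28/3) = 4039280/867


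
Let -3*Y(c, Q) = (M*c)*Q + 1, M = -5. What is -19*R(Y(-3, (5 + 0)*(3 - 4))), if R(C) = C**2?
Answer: -104044/9 ≈ -11560.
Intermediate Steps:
Y(c, Q) = -1/3 + 5*Q*c/3 (Y(c, Q) = -((-5*c)*Q + 1)/3 = -(-5*Q*c + 1)/3 = -(1 - 5*Q*c)/3 = -1/3 + 5*Q*c/3)
-19*R(Y(-3, (5 + 0)*(3 - 4))) = -19*(-1/3 + (5/3)*((5 + 0)*(3 - 4))*(-3))**2 = -19*(-1/3 + (5/3)*(5*(-1))*(-3))**2 = -19*(-1/3 + (5/3)*(-5)*(-3))**2 = -19*(-1/3 + 25)**2 = -19*(74/3)**2 = -19*5476/9 = -104044/9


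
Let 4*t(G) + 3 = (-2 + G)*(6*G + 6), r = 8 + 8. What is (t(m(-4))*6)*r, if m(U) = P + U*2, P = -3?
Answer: 18648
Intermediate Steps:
r = 16
m(U) = -3 + 2*U (m(U) = -3 + U*2 = -3 + 2*U)
t(G) = -¾ + (-2 + G)*(6 + 6*G)/4 (t(G) = -¾ + ((-2 + G)*(6*G + 6))/4 = -¾ + ((-2 + G)*(6 + 6*G))/4 = -¾ + (-2 + G)*(6 + 6*G)/4)
(t(m(-4))*6)*r = ((-15/4 - 3*(-3 + 2*(-4))/2 + 3*(-3 + 2*(-4))²/2)*6)*16 = ((-15/4 - 3*(-3 - 8)/2 + 3*(-3 - 8)²/2)*6)*16 = ((-15/4 - 3/2*(-11) + (3/2)*(-11)²)*6)*16 = ((-15/4 + 33/2 + (3/2)*121)*6)*16 = ((-15/4 + 33/2 + 363/2)*6)*16 = ((777/4)*6)*16 = (2331/2)*16 = 18648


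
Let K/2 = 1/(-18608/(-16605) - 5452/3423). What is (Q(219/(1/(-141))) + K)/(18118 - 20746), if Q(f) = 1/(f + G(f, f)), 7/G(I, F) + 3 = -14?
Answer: 1243242355379/771273002956950 ≈ 0.0016119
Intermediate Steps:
G(I, F) = -7/17 (G(I, F) = 7/(-3 - 14) = 7/(-17) = 7*(-1/17) = -7/17)
K = -18946305/4472546 (K = 2/(-18608/(-16605) - 5452/3423) = 2/(-18608*(-1/16605) - 5452*1/3423) = 2/(18608/16605 - 5452/3423) = 2/(-8945092/18946305) = 2*(-18946305/8945092) = -18946305/4472546 ≈ -4.2361)
Q(f) = 1/(-7/17 + f) (Q(f) = 1/(f - 7/17) = 1/(-7/17 + f))
(Q(219/(1/(-141))) + K)/(18118 - 20746) = (17/(-7 + 17*(219/(1/(-141)))) - 18946305/4472546)/(18118 - 20746) = (17/(-7 + 17*(219/(-1/141))) - 18946305/4472546)/(-2628) = (17/(-7 + 17*(219*(-141))) - 18946305/4472546)*(-1/2628) = (17/(-7 + 17*(-30879)) - 18946305/4472546)*(-1/2628) = (17/(-7 - 524943) - 18946305/4472546)*(-1/2628) = (17/(-524950) - 18946305/4472546)*(-1/2628) = (17*(-1/524950) - 18946305/4472546)*(-1/2628) = (-17/524950 - 18946305/4472546)*(-1/2628) = -2486484710758/586965755675*(-1/2628) = 1243242355379/771273002956950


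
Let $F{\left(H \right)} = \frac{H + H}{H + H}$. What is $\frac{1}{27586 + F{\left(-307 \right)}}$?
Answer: $\frac{1}{27587} \approx 3.6249 \cdot 10^{-5}$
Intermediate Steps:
$F{\left(H \right)} = 1$ ($F{\left(H \right)} = \frac{2 H}{2 H} = 2 H \frac{1}{2 H} = 1$)
$\frac{1}{27586 + F{\left(-307 \right)}} = \frac{1}{27586 + 1} = \frac{1}{27587}$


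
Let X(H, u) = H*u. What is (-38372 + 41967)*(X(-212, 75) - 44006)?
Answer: -215362070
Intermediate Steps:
(-38372 + 41967)*(X(-212, 75) - 44006) = (-38372 + 41967)*(-212*75 - 44006) = 3595*(-15900 - 44006) = 3595*(-59906) = -215362070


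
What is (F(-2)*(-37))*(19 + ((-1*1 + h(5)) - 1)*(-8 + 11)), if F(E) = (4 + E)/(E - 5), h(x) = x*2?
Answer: 3182/7 ≈ 454.57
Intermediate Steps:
h(x) = 2*x
F(E) = (4 + E)/(-5 + E)
(F(-2)*(-37))*(19 + ((-1*1 + h(5)) - 1)*(-8 + 11)) = (((4 - 2)/(-5 - 2))*(-37))*(19 + ((-1*1 + 2*5) - 1)*(-8 + 11)) = ((2/(-7))*(-37))*(19 + ((-1 + 10) - 1)*3) = (-1/7*2*(-37))*(19 + (9 - 1)*3) = (-2/7*(-37))*(19 + 8*3) = 74*(19 + 24)/7 = (74/7)*43 = 3182/7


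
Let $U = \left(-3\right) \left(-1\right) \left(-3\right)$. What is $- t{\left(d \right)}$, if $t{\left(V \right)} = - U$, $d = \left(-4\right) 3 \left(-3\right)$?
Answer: $-9$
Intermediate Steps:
$U = -9$ ($U = 3 \left(-3\right) = -9$)
$d = 36$ ($d = \left(-12\right) \left(-3\right) = 36$)
$t{\left(V \right)} = 9$ ($t{\left(V \right)} = \left(-1\right) \left(-9\right) = 9$)
$- t{\left(d \right)} = \left(-1\right) 9 = -9$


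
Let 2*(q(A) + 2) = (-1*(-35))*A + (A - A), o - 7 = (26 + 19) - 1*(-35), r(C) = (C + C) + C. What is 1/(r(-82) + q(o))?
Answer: 2/2549 ≈ 0.00078462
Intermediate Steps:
r(C) = 3*C (r(C) = 2*C + C = 3*C)
o = 87 (o = 7 + ((26 + 19) - 1*(-35)) = 7 + (45 + 35) = 7 + 80 = 87)
q(A) = -2 + 35*A/2 (q(A) = -2 + ((-1*(-35))*A + (A - A))/2 = -2 + (35*A + 0)/2 = -2 + (35*A)/2 = -2 + 35*A/2)
1/(r(-82) + q(o)) = 1/(3*(-82) + (-2 + (35/2)*87)) = 1/(-246 + (-2 + 3045/2)) = 1/(-246 + 3041/2) = 1/(2549/2) = 2/2549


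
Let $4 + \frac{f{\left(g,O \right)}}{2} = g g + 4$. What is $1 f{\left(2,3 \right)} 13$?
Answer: $104$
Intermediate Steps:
$f{\left(g,O \right)} = 2 g^{2}$ ($f{\left(g,O \right)} = -8 + 2 \left(g g + 4\right) = -8 + 2 \left(g^{2} + 4\right) = -8 + 2 \left(4 + g^{2}\right) = -8 + \left(8 + 2 g^{2}\right) = 2 g^{2}$)
$1 f{\left(2,3 \right)} 13 = 1 \cdot 2 \cdot 2^{2} \cdot 13 = 1 \cdot 2 \cdot 4 \cdot 13 = 1 \cdot 8 \cdot 13 = 8 \cdot 13 = 104$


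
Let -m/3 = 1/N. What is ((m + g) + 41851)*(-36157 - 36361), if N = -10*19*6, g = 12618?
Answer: -750496795239/190 ≈ -3.9500e+9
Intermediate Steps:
N = -1140 (N = -190*6 = -1140)
m = 1/380 (m = -3/(-1140) = -3*(-1/1140) = 1/380 ≈ 0.0026316)
((m + g) + 41851)*(-36157 - 36361) = ((1/380 + 12618) + 41851)*(-36157 - 36361) = (4794841/380 + 41851)*(-72518) = (20698221/380)*(-72518) = -750496795239/190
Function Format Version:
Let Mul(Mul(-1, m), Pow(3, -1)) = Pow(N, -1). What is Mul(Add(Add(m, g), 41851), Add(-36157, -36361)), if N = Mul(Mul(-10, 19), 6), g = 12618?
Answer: Rational(-750496795239, 190) ≈ -3.9500e+9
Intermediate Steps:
N = -1140 (N = Mul(-190, 6) = -1140)
m = Rational(1, 380) (m = Mul(-3, Pow(-1140, -1)) = Mul(-3, Rational(-1, 1140)) = Rational(1, 380) ≈ 0.0026316)
Mul(Add(Add(m, g), 41851), Add(-36157, -36361)) = Mul(Add(Add(Rational(1, 380), 12618), 41851), Add(-36157, -36361)) = Mul(Add(Rational(4794841, 380), 41851), -72518) = Mul(Rational(20698221, 380), -72518) = Rational(-750496795239, 190)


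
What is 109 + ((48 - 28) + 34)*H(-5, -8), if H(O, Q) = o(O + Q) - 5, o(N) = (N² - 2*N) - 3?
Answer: 10207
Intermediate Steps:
o(N) = -3 + N² - 2*N
H(O, Q) = -8 + (O + Q)² - 2*O - 2*Q (H(O, Q) = (-3 + (O + Q)² - 2*(O + Q)) - 5 = (-3 + (O + Q)² + (-2*O - 2*Q)) - 5 = (-3 + (O + Q)² - 2*O - 2*Q) - 5 = -8 + (O + Q)² - 2*O - 2*Q)
109 + ((48 - 28) + 34)*H(-5, -8) = 109 + ((48 - 28) + 34)*(-8 + (-5 - 8)² - 2*(-5) - 2*(-8)) = 109 + (20 + 34)*(-8 + (-13)² + 10 + 16) = 109 + 54*(-8 + 169 + 10 + 16) = 109 + 54*187 = 109 + 10098 = 10207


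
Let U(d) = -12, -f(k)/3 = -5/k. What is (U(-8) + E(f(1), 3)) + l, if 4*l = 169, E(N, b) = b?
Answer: 133/4 ≈ 33.250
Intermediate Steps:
f(k) = 15/k (f(k) = -(-15)/k = 15/k)
l = 169/4 (l = (1/4)*169 = 169/4 ≈ 42.250)
(U(-8) + E(f(1), 3)) + l = (-12 + 3) + 169/4 = -9 + 169/4 = 133/4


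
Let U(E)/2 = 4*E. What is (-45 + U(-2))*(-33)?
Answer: 2013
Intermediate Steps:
U(E) = 8*E (U(E) = 2*(4*E) = 8*E)
(-45 + U(-2))*(-33) = (-45 + 8*(-2))*(-33) = (-45 - 16)*(-33) = -61*(-33) = 2013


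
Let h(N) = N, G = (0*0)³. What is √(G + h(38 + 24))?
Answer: √62 ≈ 7.8740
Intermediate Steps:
G = 0 (G = 0³ = 0)
√(G + h(38 + 24)) = √(0 + (38 + 24)) = √(0 + 62) = √62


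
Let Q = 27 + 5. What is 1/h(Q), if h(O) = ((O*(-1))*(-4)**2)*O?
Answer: -1/16384 ≈ -6.1035e-5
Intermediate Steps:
Q = 32
h(O) = -16*O**2 (h(O) = (-O*16)*O = (-16*O)*O = -16*O**2)
1/h(Q) = 1/(-16*32**2) = 1/(-16*1024) = 1/(-16384) = -1/16384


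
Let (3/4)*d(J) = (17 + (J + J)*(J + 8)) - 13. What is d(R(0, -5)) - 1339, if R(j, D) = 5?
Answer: -3481/3 ≈ -1160.3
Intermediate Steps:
d(J) = 16/3 + 8*J*(8 + J)/3 (d(J) = 4*((17 + (J + J)*(J + 8)) - 13)/3 = 4*((17 + (2*J)*(8 + J)) - 13)/3 = 4*((17 + 2*J*(8 + J)) - 13)/3 = 4*(4 + 2*J*(8 + J))/3 = 16/3 + 8*J*(8 + J)/3)
d(R(0, -5)) - 1339 = (16/3 + (8/3)*5**2 + (64/3)*5) - 1339 = (16/3 + (8/3)*25 + 320/3) - 1339 = (16/3 + 200/3 + 320/3) - 1339 = 536/3 - 1339 = -3481/3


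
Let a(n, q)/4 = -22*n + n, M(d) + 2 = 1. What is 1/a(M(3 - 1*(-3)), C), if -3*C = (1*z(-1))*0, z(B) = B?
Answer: 1/84 ≈ 0.011905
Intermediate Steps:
M(d) = -1 (M(d) = -2 + 1 = -1)
C = 0 (C = -1*(-1)*0/3 = -(-1)*0/3 = -⅓*0 = 0)
a(n, q) = -84*n (a(n, q) = 4*(-22*n + n) = 4*(-21*n) = -84*n)
1/a(M(3 - 1*(-3)), C) = 1/(-84*(-1)) = 1/84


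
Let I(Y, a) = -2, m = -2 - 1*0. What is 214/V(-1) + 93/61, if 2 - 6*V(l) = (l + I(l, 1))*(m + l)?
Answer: -77673/427 ≈ -181.90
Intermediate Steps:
m = -2 (m = -2 + 0 = -2)
V(l) = 1/3 - (-2 + l)**2/6 (V(l) = 1/3 - (l - 2)*(-2 + l)/6 = 1/3 - (-2 + l)*(-2 + l)/6 = 1/3 - (-2 + l)**2/6)
214/V(-1) + 93/61 = 214/(-1/3 - 1/6*(-1)**2 + (2/3)*(-1)) + 93/61 = 214/(-1/3 - 1/6*1 - 2/3) + 93*(1/61) = 214/(-1/3 - 1/6 - 2/3) + 93/61 = 214/(-7/6) + 93/61 = 214*(-6/7) + 93/61 = -1284/7 + 93/61 = -77673/427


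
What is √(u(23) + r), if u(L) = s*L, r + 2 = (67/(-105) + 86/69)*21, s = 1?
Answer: 2*√111665/115 ≈ 5.8115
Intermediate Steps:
r = 1239/115 (r = -2 + (67/(-105) + 86/69)*21 = -2 + (67*(-1/105) + 86*(1/69))*21 = -2 + (-67/105 + 86/69)*21 = -2 + (1469/2415)*21 = -2 + 1469/115 = 1239/115 ≈ 10.774)
u(L) = L (u(L) = 1*L = L)
√(u(23) + r) = √(23 + 1239/115) = √(3884/115) = 2*√111665/115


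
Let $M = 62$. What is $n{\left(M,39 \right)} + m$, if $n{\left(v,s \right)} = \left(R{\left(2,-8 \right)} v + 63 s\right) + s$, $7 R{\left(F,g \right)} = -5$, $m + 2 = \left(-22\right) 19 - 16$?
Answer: $\frac{14110}{7} \approx 2015.7$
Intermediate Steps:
$m = -436$ ($m = -2 - 434 = -436$)
$R{\left(F,g \right)} = - \frac{5}{7}$ ($R{\left(F,g \right)} = \frac{1}{7} \left(-5\right) = - \frac{5}{7}$)
$n{\left(v,s \right)} = 64 s - \frac{5 v}{7}$ ($n{\left(v,s \right)} = \left(- \frac{5 v}{7} + 63 s\right) + s = \left(63 s - \frac{5 v}{7}\right) + s = 64 s - \frac{5 v}{7}$)
$n{\left(M,39 \right)} + m = \left(64 \cdot 39 - \frac{310}{7}\right) - 436 = \left(2496 - \frac{310}{7}\right) - 436 = \frac{17162}{7} - 436 = \frac{14110}{7}$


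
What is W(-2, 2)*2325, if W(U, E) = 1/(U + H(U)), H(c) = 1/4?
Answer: -9300/7 ≈ -1328.6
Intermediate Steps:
H(c) = 1/4
W(U, E) = 1/(1/4 + U) (W(U, E) = 1/(U + 1/4) = 1/(1/4 + U))
W(-2, 2)*2325 = (4/(1 + 4*(-2)))*2325 = (4/(1 - 8))*2325 = (4/(-7))*2325 = (4*(-1/7))*2325 = -4/7*2325 = -9300/7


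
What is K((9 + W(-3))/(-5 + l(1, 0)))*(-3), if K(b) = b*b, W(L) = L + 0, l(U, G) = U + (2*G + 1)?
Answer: -12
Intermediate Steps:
l(U, G) = 1 + U + 2*G (l(U, G) = U + (1 + 2*G) = 1 + U + 2*G)
W(L) = L
K(b) = b**2
K((9 + W(-3))/(-5 + l(1, 0)))*(-3) = ((9 - 3)/(-5 + (1 + 1 + 2*0)))**2*(-3) = (6/(-5 + (1 + 1 + 0)))**2*(-3) = (6/(-5 + 2))**2*(-3) = (6/(-3))**2*(-3) = (6*(-1/3))**2*(-3) = (-2)**2*(-3) = 4*(-3) = -12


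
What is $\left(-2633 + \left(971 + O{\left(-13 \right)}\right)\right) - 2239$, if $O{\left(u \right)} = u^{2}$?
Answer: $-3732$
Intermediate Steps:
$\left(-2633 + \left(971 + O{\left(-13 \right)}\right)\right) - 2239 = \left(-2633 + \left(971 + \left(-13\right)^{2}\right)\right) - 2239 = \left(-2633 + \left(971 + 169\right)\right) - 2239 = \left(-2633 + 1140\right) - 2239 = -1493 - 2239 = -3732$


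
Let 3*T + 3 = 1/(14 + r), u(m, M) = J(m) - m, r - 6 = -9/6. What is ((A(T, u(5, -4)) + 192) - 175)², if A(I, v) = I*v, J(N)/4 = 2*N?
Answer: 3717184/12321 ≈ 301.69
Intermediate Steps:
r = 9/2 (r = 6 - 9/6 = 6 - 9*⅙ = 6 - 3/2 = 9/2 ≈ 4.5000)
J(N) = 8*N (J(N) = 4*(2*N) = 8*N)
u(m, M) = 7*m (u(m, M) = 8*m - m = 7*m)
T = -109/111 (T = -1 + 1/(3*(14 + 9/2)) = -1 + 1/(3*(37/2)) = -1 + (⅓)*(2/37) = -1 + 2/111 = -109/111 ≈ -0.98198)
((A(T, u(5, -4)) + 192) - 175)² = ((-763*5/111 + 192) - 175)² = ((-109/111*35 + 192) - 175)² = ((-3815/111 + 192) - 175)² = (17497/111 - 175)² = (-1928/111)² = 3717184/12321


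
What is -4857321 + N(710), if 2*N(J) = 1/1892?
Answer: -18380102663/3784 ≈ -4.8573e+6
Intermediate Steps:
N(J) = 1/3784 (N(J) = (½)/1892 = (½)*(1/1892) = 1/3784)
-4857321 + N(710) = -4857321 + 1/3784 = -18380102663/3784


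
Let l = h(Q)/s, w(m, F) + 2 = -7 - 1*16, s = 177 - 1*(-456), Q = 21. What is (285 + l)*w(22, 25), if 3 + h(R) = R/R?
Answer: -4510075/633 ≈ -7124.9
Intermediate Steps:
h(R) = -2 (h(R) = -3 + R/R = -3 + 1 = -2)
s = 633 (s = 177 + 456 = 633)
w(m, F) = -25 (w(m, F) = -2 + (-7 - 1*16) = -2 + (-7 - 16) = -2 - 23 = -25)
l = -2/633 ≈ -0.0031596
(285 + l)*w(22, 25) = (285 - 2/633)*(-25) = (180403/633)*(-25) = -4510075/633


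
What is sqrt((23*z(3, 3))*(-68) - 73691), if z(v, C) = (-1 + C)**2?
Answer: 9*I*sqrt(987) ≈ 282.75*I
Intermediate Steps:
sqrt((23*z(3, 3))*(-68) - 73691) = sqrt((23*(-1 + 3)**2)*(-68) - 73691) = sqrt((23*2**2)*(-68) - 73691) = sqrt((23*4)*(-68) - 73691) = sqrt(92*(-68) - 73691) = sqrt(-6256 - 73691) = sqrt(-79947) = 9*I*sqrt(987)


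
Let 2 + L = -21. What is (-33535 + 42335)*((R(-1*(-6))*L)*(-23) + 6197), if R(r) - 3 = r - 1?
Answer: 91775200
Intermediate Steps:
L = -23 (L = -2 - 21 = -23)
R(r) = 2 + r (R(r) = 3 + (r - 1) = 3 + (-1 + r) = 2 + r)
(-33535 + 42335)*((R(-1*(-6))*L)*(-23) + 6197) = (-33535 + 42335)*(((2 - 1*(-6))*(-23))*(-23) + 6197) = 8800*(((2 + 6)*(-23))*(-23) + 6197) = 8800*((8*(-23))*(-23) + 6197) = 8800*(-184*(-23) + 6197) = 8800*(4232 + 6197) = 8800*10429 = 91775200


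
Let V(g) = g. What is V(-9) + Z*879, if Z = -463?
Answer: -406986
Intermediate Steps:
V(-9) + Z*879 = -9 - 463*879 = -9 - 406977 = -406986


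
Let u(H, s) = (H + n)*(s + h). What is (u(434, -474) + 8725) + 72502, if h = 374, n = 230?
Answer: 14827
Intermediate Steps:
u(H, s) = (230 + H)*(374 + s) (u(H, s) = (H + 230)*(s + 374) = (230 + H)*(374 + s))
(u(434, -474) + 8725) + 72502 = ((86020 + 230*(-474) + 374*434 + 434*(-474)) + 8725) + 72502 = ((86020 - 109020 + 162316 - 205716) + 8725) + 72502 = (-66400 + 8725) + 72502 = -57675 + 72502 = 14827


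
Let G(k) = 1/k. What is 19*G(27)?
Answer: 19/27 ≈ 0.70370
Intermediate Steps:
19*G(27) = 19/27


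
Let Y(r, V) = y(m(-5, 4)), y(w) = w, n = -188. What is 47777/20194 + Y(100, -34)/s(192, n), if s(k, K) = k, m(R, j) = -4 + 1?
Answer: 1518767/646208 ≈ 2.3503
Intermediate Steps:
m(R, j) = -3
Y(r, V) = -3
47777/20194 + Y(100, -34)/s(192, n) = 47777/20194 - 3/192 = 47777*(1/20194) - 3*1/192 = 47777/20194 - 1/64 = 1518767/646208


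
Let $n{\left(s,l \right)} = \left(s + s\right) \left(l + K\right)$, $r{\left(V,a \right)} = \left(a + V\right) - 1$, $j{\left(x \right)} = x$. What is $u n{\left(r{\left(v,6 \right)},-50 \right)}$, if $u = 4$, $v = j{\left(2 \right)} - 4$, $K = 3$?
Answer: $-1128$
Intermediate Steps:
$v = -2$ ($v = 2 - 4 = -2$)
$r{\left(V,a \right)} = -1 + V + a$ ($r{\left(V,a \right)} = \left(V + a\right) - 1 = -1 + V + a$)
$n{\left(s,l \right)} = 2 s \left(3 + l\right)$ ($n{\left(s,l \right)} = \left(s + s\right) \left(l + 3\right) = 2 s \left(3 + l\right)$)
$u n{\left(r{\left(v,6 \right)},-50 \right)} = 4 \cdot 2 \left(-1 - 2 + 6\right) \left(3 - 50\right) = 4 \cdot 2 \cdot 3 \left(-47\right) = 4 \left(-282\right) = -1128$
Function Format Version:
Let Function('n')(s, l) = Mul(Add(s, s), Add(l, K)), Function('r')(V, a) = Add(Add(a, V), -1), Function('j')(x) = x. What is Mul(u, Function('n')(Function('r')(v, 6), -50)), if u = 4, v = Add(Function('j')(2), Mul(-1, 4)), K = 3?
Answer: -1128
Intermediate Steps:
v = -2 (v = Add(2, Mul(-1, 4)) = Add(2, -4) = -2)
Function('r')(V, a) = Add(-1, V, a) (Function('r')(V, a) = Add(Add(V, a), -1) = Add(-1, V, a))
Function('n')(s, l) = Mul(2, s, Add(3, l)) (Function('n')(s, l) = Mul(Add(s, s), Add(l, 3)) = Mul(Mul(2, s), Add(3, l)) = Mul(2, s, Add(3, l)))
Mul(u, Function('n')(Function('r')(v, 6), -50)) = Mul(4, Mul(2, Add(-1, -2, 6), Add(3, -50))) = Mul(4, Mul(2, 3, -47)) = Mul(4, -282) = -1128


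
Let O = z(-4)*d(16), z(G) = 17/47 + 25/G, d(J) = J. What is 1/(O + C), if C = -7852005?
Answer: -47/369048663 ≈ -1.2735e-7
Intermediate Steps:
z(G) = 17/47 + 25/G (z(G) = 17*(1/47) + 25/G = 17/47 + 25/G)
O = -4428/47 (O = (17/47 + 25/(-4))*16 = (17/47 + 25*(-1/4))*16 = (17/47 - 25/4)*16 = -1107/188*16 = -4428/47 ≈ -94.213)
1/(O + C) = 1/(-4428/47 - 7852005) = 1/(-369048663/47) = -47/369048663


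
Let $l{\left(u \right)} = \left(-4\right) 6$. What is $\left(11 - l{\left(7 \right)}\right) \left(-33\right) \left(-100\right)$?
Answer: $115500$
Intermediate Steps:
$l{\left(u \right)} = -24$
$\left(11 - l{\left(7 \right)}\right) \left(-33\right) \left(-100\right) = \left(11 - -24\right) \left(-33\right) \left(-100\right) = \left(11 + 24\right) \left(-33\right) \left(-100\right) = 35 \left(-33\right) \left(-100\right) = \left(-1155\right) \left(-100\right) = 115500$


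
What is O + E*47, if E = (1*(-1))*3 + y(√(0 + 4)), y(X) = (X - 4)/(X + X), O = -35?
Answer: -399/2 ≈ -199.50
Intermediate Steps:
y(X) = (-4 + X)/(2*X) (y(X) = (-4 + X)/((2*X)) = (-4 + X)*(1/(2*X)) = (-4 + X)/(2*X))
E = -7/2 (E = (1*(-1))*3 + (-4 + √(0 + 4))/(2*(√(0 + 4))) = -1*3 + (-4 + √4)/(2*(√4)) = -3 + (½)*(-4 + 2)/2 = -3 + (½)*(½)*(-2) = -3 - ½ = -7/2 ≈ -3.5000)
O + E*47 = -35 - 7/2*47 = -35 - 329/2 = -399/2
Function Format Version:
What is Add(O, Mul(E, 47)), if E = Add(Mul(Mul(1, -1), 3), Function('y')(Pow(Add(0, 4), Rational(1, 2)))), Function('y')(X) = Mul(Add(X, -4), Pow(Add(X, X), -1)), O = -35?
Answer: Rational(-399, 2) ≈ -199.50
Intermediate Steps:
Function('y')(X) = Mul(Rational(1, 2), Pow(X, -1), Add(-4, X)) (Function('y')(X) = Mul(Add(-4, X), Pow(Mul(2, X), -1)) = Mul(Add(-4, X), Mul(Rational(1, 2), Pow(X, -1))) = Mul(Rational(1, 2), Pow(X, -1), Add(-4, X)))
E = Rational(-7, 2) (E = Add(Mul(Mul(1, -1), 3), Mul(Rational(1, 2), Pow(Pow(Add(0, 4), Rational(1, 2)), -1), Add(-4, Pow(Add(0, 4), Rational(1, 2))))) = Add(Mul(-1, 3), Mul(Rational(1, 2), Pow(Pow(4, Rational(1, 2)), -1), Add(-4, Pow(4, Rational(1, 2))))) = Add(-3, Mul(Rational(1, 2), Pow(2, -1), Add(-4, 2))) = Add(-3, Mul(Rational(1, 2), Rational(1, 2), -2)) = Add(-3, Rational(-1, 2)) = Rational(-7, 2) ≈ -3.5000)
Add(O, Mul(E, 47)) = Add(-35, Mul(Rational(-7, 2), 47)) = Add(-35, Rational(-329, 2)) = Rational(-399, 2)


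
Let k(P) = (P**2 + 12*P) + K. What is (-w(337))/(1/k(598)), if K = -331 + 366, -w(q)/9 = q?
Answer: 1106483895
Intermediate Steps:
w(q) = -9*q
K = 35
k(P) = 35 + P**2 + 12*P (k(P) = (P**2 + 12*P) + 35 = 35 + P**2 + 12*P)
(-w(337))/(1/k(598)) = (-(-9)*337)/(1/(35 + 598**2 + 12*598)) = (-1*(-3033))/(1/(35 + 357604 + 7176)) = 3033/(1/364815) = 3033*364815 = 1106483895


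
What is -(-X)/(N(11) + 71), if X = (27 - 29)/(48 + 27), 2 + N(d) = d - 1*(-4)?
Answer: -1/3150 ≈ -0.00031746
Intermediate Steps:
N(d) = 2 + d (N(d) = -2 + (d - 1*(-4)) = -2 + (d + 4) = -2 + (4 + d) = 2 + d)
X = -2/75 ≈ -0.026667
-(-X)/(N(11) + 71) = -(-1*(-2/75))/((2 + 11) + 71) = -2/(75*(13 + 71)) = -2/(75*84) = -1*1/3150 = -1/3150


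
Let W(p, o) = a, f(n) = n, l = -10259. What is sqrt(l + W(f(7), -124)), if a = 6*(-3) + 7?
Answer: I*sqrt(10270) ≈ 101.34*I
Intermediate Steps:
a = -11 (a = -18 + 7 = -11)
W(p, o) = -11
sqrt(l + W(f(7), -124)) = sqrt(-10259 - 11) = sqrt(-10270) = I*sqrt(10270)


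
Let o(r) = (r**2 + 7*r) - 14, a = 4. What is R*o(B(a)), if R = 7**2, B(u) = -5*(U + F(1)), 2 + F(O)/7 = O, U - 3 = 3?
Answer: 2254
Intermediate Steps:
U = 6 (U = 3 + 3 = 6)
F(O) = -14 + 7*O
B(u) = 5 (B(u) = -5*(6 + (-14 + 7*1)) = -5*(6 + (-14 + 7)) = -5*(6 - 7) = -5*(-1) = 5)
R = 49
o(r) = -14 + r**2 + 7*r
R*o(B(a)) = 49*(-14 + 5**2 + 7*5) = 49*(-14 + 25 + 35) = 49*46 = 2254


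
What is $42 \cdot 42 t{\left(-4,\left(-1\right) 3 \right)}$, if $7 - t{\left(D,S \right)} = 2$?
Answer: $8820$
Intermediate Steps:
$t{\left(D,S \right)} = 5$ ($t{\left(D,S \right)} = 7 - 2 = 5$)
$42 \cdot 42 t{\left(-4,\left(-1\right) 3 \right)} = 42 \cdot 42 \cdot 5 = 1764 \cdot 5 = 8820$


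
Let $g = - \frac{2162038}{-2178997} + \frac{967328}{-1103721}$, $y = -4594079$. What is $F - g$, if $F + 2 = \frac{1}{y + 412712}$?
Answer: $- \frac{2364094727360260821}{1117356387494328131} \approx -2.1158$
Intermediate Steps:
$F = - \frac{8362735}{4181367}$ ($F = -2 + \frac{1}{-4594079 + 412712} = -2 + \frac{1}{-4181367} = -2 - \frac{1}{4181367} = - \frac{8362735}{4181367} \approx -2.0$)
$g = \frac{278481933382}{2405004747837}$ ($g = \left(-2162038\right) \left(- \frac{1}{2178997}\right) + 967328 \left(- \frac{1}{1103721}\right) = \frac{2162038}{2178997} - \frac{967328}{1103721} = \frac{278481933382}{2405004747837} \approx 0.11579$)
$F - g = - \frac{8362735}{4181367} - \frac{278481933382}{2405004747837} = - \frac{2364094727360260821}{1117356387494328131}$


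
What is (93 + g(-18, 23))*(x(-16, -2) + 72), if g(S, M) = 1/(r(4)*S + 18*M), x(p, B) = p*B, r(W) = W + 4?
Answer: 1305772/135 ≈ 9672.4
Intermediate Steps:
r(W) = 4 + W
x(p, B) = B*p
g(S, M) = 1/(8*S + 18*M) (g(S, M) = 1/((4 + 4)*S + 18*M) = 1/(8*S + 18*M))
(93 + g(-18, 23))*(x(-16, -2) + 72) = (93 + 1/(2*(4*(-18) + 9*23)))*(-2*(-16) + 72) = (93 + 1/(2*(-72 + 207)))*(32 + 72) = (93 + (½)/135)*104 = (93 + (½)*(1/135))*104 = (93 + 1/270)*104 = (25111/270)*104 = 1305772/135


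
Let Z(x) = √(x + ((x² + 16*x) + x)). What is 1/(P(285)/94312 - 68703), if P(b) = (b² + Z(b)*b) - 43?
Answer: -611088582556048/41983092866748126841 - 80636760*√9595/41983092866748126841 ≈ -1.4556e-5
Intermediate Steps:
Z(x) = √(x² + 18*x) (Z(x) = √(x + (x² + 17*x)) = √(x² + 18*x))
P(b) = -43 + b² + b*√(b*(18 + b)) (P(b) = (b² + √(b*(18 + b))*b) - 43 = (b² + b*√(b*(18 + b))) - 43 = -43 + b² + b*√(b*(18 + b)))
1/(P(285)/94312 - 68703) = 1/((-43 + 285² + 285*√(285*(18 + 285)))/94312 - 68703) = 1/((-43 + 81225 + 285*√(285*303))*(1/94312) - 68703) = 1/((-43 + 81225 + 285*√86355)*(1/94312) - 68703) = 1/((-43 + 81225 + 285*(3*√9595))*(1/94312) - 68703) = 1/((-43 + 81225 + 855*√9595)*(1/94312) - 68703) = 1/((81182 + 855*√9595)*(1/94312) - 68703) = 1/((40591/47156 + 855*√9595/94312) - 68703) = 1/(-3239718077/47156 + 855*√9595/94312)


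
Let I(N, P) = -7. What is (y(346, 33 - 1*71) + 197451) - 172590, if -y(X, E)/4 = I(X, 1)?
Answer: 24889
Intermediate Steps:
y(X, E) = 28 (y(X, E) = -4*(-7) = 28)
(y(346, 33 - 1*71) + 197451) - 172590 = (28 + 197451) - 172590 = 197479 - 172590 = 24889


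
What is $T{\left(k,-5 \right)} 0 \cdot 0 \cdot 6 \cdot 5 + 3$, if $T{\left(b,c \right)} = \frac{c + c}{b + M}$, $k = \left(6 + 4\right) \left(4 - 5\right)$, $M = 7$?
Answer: $3$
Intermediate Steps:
$k = -10$ ($k = 10 \left(-1\right) = -10$)
$T{\left(b,c \right)} = \frac{2 c}{7 + b}$ ($T{\left(b,c \right)} = \frac{c + c}{b + 7} = \frac{2 c}{7 + b}$)
$T{\left(k,-5 \right)} 0 \cdot 0 \cdot 6 \cdot 5 + 3 = 2 \left(-5\right) \frac{1}{7 - 10} \cdot 0 \cdot 0 \cdot 6 \cdot 5 + 3 = 2 \left(-5\right) \frac{1}{-3} \cdot 0 \cdot 0 \cdot 5 + 3 = 2 \left(-5\right) \left(- \frac{1}{3}\right) 0 \cdot 0 + 3 = \frac{10}{3} \cdot 0 + 3 = 0 + 3 = 3$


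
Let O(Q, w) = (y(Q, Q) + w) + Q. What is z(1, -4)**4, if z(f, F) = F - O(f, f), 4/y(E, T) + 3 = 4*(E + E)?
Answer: 1336336/625 ≈ 2138.1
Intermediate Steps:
y(E, T) = 4/(-3 + 8*E) (y(E, T) = 4/(-3 + 4*(E + E)) = 4/(-3 + 4*(2*E)) = 4/(-3 + 8*E))
O(Q, w) = Q + w + 4/(-3 + 8*Q) (O(Q, w) = (4/(-3 + 8*Q) + w) + Q = (w + 4/(-3 + 8*Q)) + Q = Q + w + 4/(-3 + 8*Q))
z(f, F) = F - (4 + 2*f*(-3 + 8*f))/(-3 + 8*f) (z(f, F) = F - (4 + (-3 + 8*f)*(f + f))/(-3 + 8*f) = F - (4 + (-3 + 8*f)*(2*f))/(-3 + 8*f) = F - (4 + 2*f*(-3 + 8*f))/(-3 + 8*f))
z(1, -4)**4 = ((-4 + (-3 + 8*1)*(-4 - 2*1))/(-3 + 8*1))**4 = ((-4 + (-3 + 8)*(-4 - 2))/(-3 + 8))**4 = ((-4 + 5*(-6))/5)**4 = ((-4 - 30)/5)**4 = ((1/5)*(-34))**4 = (-34/5)**4 = 1336336/625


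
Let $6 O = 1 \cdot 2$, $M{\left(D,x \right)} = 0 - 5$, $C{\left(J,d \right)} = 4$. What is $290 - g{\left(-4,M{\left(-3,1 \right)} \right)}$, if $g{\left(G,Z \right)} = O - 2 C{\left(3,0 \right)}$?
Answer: $\frac{893}{3} \approx 297.67$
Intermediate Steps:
$M{\left(D,x \right)} = -5$
$O = \frac{1}{3}$ ($O = \frac{1 \cdot 2}{6} = \frac{1}{6} \cdot 2 = \frac{1}{3} \approx 0.33333$)
$g{\left(G,Z \right)} = - \frac{23}{3}$ ($g{\left(G,Z \right)} = \frac{1}{3} - 8 = - \frac{23}{3}$)
$290 - g{\left(-4,M{\left(-3,1 \right)} \right)} = 290 - - \frac{23}{3} = 290 + \frac{23}{3} = \frac{893}{3}$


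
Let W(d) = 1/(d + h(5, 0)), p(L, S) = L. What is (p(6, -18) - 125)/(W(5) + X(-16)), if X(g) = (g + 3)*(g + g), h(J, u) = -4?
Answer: -119/417 ≈ -0.28537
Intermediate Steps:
X(g) = 2*g*(3 + g) (X(g) = (3 + g)*(2*g) = 2*g*(3 + g))
W(d) = 1/(-4 + d) (W(d) = 1/(d - 4) = 1/(-4 + d))
(p(6, -18) - 125)/(W(5) + X(-16)) = (6 - 125)/(1/(-4 + 5) + 2*(-16)*(3 - 16)) = -119/(1/1 + 2*(-16)*(-13)) = -119/(1 + 416) = -119/417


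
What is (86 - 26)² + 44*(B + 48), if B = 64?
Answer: 8528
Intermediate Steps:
(86 - 26)² + 44*(B + 48) = (86 - 26)² + 44*(64 + 48) = 60² + 44*112 = 3600 + 4928 = 8528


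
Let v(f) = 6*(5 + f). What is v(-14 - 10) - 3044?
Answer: -3158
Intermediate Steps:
v(f) = 30 + 6*f
v(-14 - 10) - 3044 = (30 + 6*(-14 - 10)) - 3044 = (30 + 6*(-24)) - 3044 = (30 - 144) - 3044 = -114 - 3044 = -3158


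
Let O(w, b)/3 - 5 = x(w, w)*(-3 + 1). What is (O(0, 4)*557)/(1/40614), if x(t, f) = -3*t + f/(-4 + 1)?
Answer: 339329970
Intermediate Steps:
x(t, f) = -3*t - f/3 (x(t, f) = -3*t + f/(-3) = -3*t - f/3)
O(w, b) = 15 + 20*w (O(w, b) = 15 + 3*((-3*w - w/3)*(-3 + 1)) = 15 + 3*(-10*w/3*(-2)) = 15 + 3*(20*w/3) = 15 + 20*w)
(O(0, 4)*557)/(1/40614) = ((15 + 20*0)*557)/(1/40614) = ((15 + 0)*557)/(1/40614) = (15*557)*40614 = 8355*40614 = 339329970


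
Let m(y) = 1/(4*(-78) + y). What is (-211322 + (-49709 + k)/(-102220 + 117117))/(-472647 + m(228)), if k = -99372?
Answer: 264449884860/591445893053 ≈ 0.44712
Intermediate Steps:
m(y) = 1/(-312 + y)
(-211322 + (-49709 + k)/(-102220 + 117117))/(-472647 + m(228)) = (-211322 + (-49709 - 99372)/(-102220 + 117117))/(-472647 + 1/(-312 + 228)) = (-211322 - 149081/14897)/(-472647 + 1/(-84)) = (-211322 - 149081*1/14897)/(-472647 - 1/84) = (-211322 - 149081/14897)/(-39702349/84) = -3148212915/14897*(-84/39702349) = 264449884860/591445893053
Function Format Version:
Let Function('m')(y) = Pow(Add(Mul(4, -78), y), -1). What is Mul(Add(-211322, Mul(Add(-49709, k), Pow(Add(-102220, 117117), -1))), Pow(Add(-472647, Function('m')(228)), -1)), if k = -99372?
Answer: Rational(264449884860, 591445893053) ≈ 0.44712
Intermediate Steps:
Function('m')(y) = Pow(Add(-312, y), -1)
Mul(Add(-211322, Mul(Add(-49709, k), Pow(Add(-102220, 117117), -1))), Pow(Add(-472647, Function('m')(228)), -1)) = Mul(Add(-211322, Mul(Add(-49709, -99372), Pow(Add(-102220, 117117), -1))), Pow(Add(-472647, Pow(Add(-312, 228), -1)), -1)) = Mul(Add(-211322, Mul(-149081, Pow(14897, -1))), Pow(Add(-472647, Pow(-84, -1)), -1)) = Mul(Add(-211322, Mul(-149081, Rational(1, 14897))), Pow(Add(-472647, Rational(-1, 84)), -1)) = Mul(Add(-211322, Rational(-149081, 14897)), Pow(Rational(-39702349, 84), -1)) = Mul(Rational(-3148212915, 14897), Rational(-84, 39702349)) = Rational(264449884860, 591445893053)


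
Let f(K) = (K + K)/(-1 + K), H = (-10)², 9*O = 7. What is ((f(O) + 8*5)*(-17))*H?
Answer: -56100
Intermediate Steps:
O = 7/9 (O = (⅑)*7 = 7/9 ≈ 0.77778)
H = 100
f(K) = 2*K/(-1 + K) (f(K) = (2*K)/(-1 + K) = 2*K/(-1 + K))
((f(O) + 8*5)*(-17))*H = ((2*(7/9)/(-1 + 7/9) + 8*5)*(-17))*100 = ((2*(7/9)/(-2/9) + 40)*(-17))*100 = ((2*(7/9)*(-9/2) + 40)*(-17))*100 = ((-7 + 40)*(-17))*100 = (33*(-17))*100 = -561*100 = -56100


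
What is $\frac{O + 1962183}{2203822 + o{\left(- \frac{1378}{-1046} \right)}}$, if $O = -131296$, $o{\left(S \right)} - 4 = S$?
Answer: $\frac{957553901}{1152601687} \approx 0.83078$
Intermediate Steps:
$o{\left(S \right)} = 4 + S$
$\frac{O + 1962183}{2203822 + o{\left(- \frac{1378}{-1046} \right)}} = \frac{-131296 + 1962183}{2203822 + \left(4 - \frac{1378}{-1046}\right)} = \frac{1830887}{2203822 + \left(4 - - \frac{689}{523}\right)} = \frac{1830887}{2203822 + \left(4 + \frac{689}{523}\right)} = \frac{1830887}{2203822 + \frac{2781}{523}} = \frac{1830887}{\frac{1152601687}{523}} = 1830887 \cdot \frac{523}{1152601687} = \frac{957553901}{1152601687}$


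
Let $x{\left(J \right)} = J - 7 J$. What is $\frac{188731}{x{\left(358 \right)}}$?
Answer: $- \frac{188731}{2148} \approx -87.864$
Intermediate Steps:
$x{\left(J \right)} = - 6 J$
$\frac{188731}{x{\left(358 \right)}} = \frac{188731}{\left(-6\right) 358} = \frac{188731}{-2148} = 188731 \left(- \frac{1}{2148}\right) = - \frac{188731}{2148}$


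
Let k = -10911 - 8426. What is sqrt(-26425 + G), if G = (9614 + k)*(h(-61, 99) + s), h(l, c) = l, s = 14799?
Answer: 13*I*sqrt(848071) ≈ 11972.0*I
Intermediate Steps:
k = -19337
G = -143297574 (G = (9614 - 19337)*(-61 + 14799) = -9723*14738 = -143297574)
sqrt(-26425 + G) = sqrt(-26425 - 143297574) = sqrt(-143323999) = 13*I*sqrt(848071)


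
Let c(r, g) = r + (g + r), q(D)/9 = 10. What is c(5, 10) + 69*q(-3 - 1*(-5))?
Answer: 6230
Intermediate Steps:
q(D) = 90 (q(D) = 9*10 = 90)
c(r, g) = g + 2*r
c(5, 10) + 69*q(-3 - 1*(-5)) = (10 + 2*5) + 69*90 = (10 + 10) + 6210 = 20 + 6210 = 6230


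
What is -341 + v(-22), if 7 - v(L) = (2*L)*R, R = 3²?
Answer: 62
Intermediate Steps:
R = 9
v(L) = 7 - 18*L (v(L) = 7 - 2*L*9 = 7 - 18*L)
-341 + v(-22) = -341 + (7 - 18*(-22)) = -341 + (7 + 396) = -341 + 403 = 62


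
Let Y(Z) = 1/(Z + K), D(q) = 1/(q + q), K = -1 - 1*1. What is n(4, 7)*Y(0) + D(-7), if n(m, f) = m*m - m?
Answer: -85/14 ≈ -6.0714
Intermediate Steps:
K = -2 (K = -1 - 1 = -2)
D(q) = 1/(2*q)
Y(Z) = 1/(-2 + Z) (Y(Z) = 1/(Z - 2) = 1/(-2 + Z))
n(m, f) = m**2 - m
n(4, 7)*Y(0) + D(-7) = (4*(-1 + 4))/(-2 + 0) + (1/2)/(-7) = (4*3)/(-2) + (1/2)*(-1/7) = 12*(-1/2) - 1/14 = -6 - 1/14 = -85/14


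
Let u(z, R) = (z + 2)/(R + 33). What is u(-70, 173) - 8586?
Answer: -884392/103 ≈ -8586.3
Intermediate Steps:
u(z, R) = (2 + z)/(33 + R)
u(-70, 173) - 8586 = (2 - 70)/(33 + 173) - 8586 = -68/206 - 8586 = (1/206)*(-68) - 8586 = -34/103 - 8586 = -884392/103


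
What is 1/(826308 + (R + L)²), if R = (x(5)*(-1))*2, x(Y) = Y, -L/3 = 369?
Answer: 1/2073997 ≈ 4.8216e-7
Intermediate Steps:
L = -1107 (L = -3*369 = -1107)
R = -10 (R = (5*(-1))*2 = -5*2 = -10)
1/(826308 + (R + L)²) = 1/(826308 + (-10 - 1107)²) = 1/(826308 + (-1117)²) = 1/(826308 + 1247689) = 1/2073997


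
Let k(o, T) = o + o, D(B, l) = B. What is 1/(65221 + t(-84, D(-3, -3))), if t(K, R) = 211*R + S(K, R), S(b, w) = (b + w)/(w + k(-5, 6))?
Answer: 13/839731 ≈ 1.5481e-5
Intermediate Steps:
k(o, T) = 2*o
S(b, w) = (b + w)/(-10 + w) (S(b, w) = (b + w)/(w + 2*(-5)) = (b + w)/(w - 10) = (b + w)/(-10 + w))
t(K, R) = 211*R + (K + R)/(-10 + R)
1/(65221 + t(-84, D(-3, -3))) = 1/(65221 + (-84 - 3 + 211*(-3)*(-10 - 3))/(-10 - 3)) = 1/(65221 + (-84 - 3 + 211*(-3)*(-13))/(-13)) = 1/(65221 - (-84 - 3 + 8229)/13) = 1/(65221 - 1/13*8142) = 1/(65221 - 8142/13) = 1/(839731/13) = 13/839731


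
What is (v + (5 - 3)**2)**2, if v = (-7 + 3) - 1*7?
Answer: 49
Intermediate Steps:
v = -11 (v = -4 - 7 = -11)
(v + (5 - 3)**2)**2 = (-11 + (5 - 3)**2)**2 = (-11 + 2**2)**2 = (-11 + 4)**2 = (-7)**2 = 49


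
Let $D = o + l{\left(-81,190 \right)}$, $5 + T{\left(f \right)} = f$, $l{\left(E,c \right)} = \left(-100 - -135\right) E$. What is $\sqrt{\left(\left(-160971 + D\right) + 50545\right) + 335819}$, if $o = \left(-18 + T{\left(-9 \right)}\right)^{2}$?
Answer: $\sqrt{223582} \approx 472.84$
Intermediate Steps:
$l{\left(E,c \right)} = 35 E$ ($l{\left(E,c \right)} = \left(-100 + 135\right) E = 35 E$)
$T{\left(f \right)} = -5 + f$
$o = 1024$ ($o = \left(-18 - 14\right)^{2} = \left(-32\right)^{2} = 1024$)
$D = -1811$ ($D = 1024 + 35 \left(-81\right) = 1024 - 2835 = -1811$)
$\sqrt{\left(\left(-160971 + D\right) + 50545\right) + 335819} = \sqrt{\left(\left(-160971 - 1811\right) + 50545\right) + 335819} = \sqrt{\left(-162782 + 50545\right) + 335819} = \sqrt{-112237 + 335819} = \sqrt{223582}$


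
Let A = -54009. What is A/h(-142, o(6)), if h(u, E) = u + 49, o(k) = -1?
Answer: 18003/31 ≈ 580.74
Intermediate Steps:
h(u, E) = 49 + u
A/h(-142, o(6)) = -54009/(49 - 142) = -54009/(-93) = -54009*(-1/93) = 18003/31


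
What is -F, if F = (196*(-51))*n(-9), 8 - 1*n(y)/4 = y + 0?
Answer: 679728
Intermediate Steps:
n(y) = 32 - 4*y (n(y) = 32 - 4*(y + 0) = 32 - 4*y)
F = -679728 (F = (196*(-51))*(32 - 4*(-9)) = -9996*(32 + 36) = -9996*68 = -679728)
-F = -1*(-679728) = 679728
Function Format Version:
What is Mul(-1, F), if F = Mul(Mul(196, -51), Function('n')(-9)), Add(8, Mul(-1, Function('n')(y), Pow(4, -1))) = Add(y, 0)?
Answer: 679728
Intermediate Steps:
Function('n')(y) = Add(32, Mul(-4, y)) (Function('n')(y) = Add(32, Mul(-4, Add(y, 0))) = Add(32, Mul(-4, y)))
F = -679728 (F = Mul(Mul(196, -51), Add(32, Mul(-4, -9))) = Mul(-9996, Add(32, 36)) = Mul(-9996, 68) = -679728)
Mul(-1, F) = Mul(-1, -679728) = 679728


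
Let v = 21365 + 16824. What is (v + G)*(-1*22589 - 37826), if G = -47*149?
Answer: -1884102190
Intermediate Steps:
v = 38189
G = -7003
(v + G)*(-1*22589 - 37826) = (38189 - 7003)*(-1*22589 - 37826) = 31186*(-22589 - 37826) = 31186*(-60415) = -1884102190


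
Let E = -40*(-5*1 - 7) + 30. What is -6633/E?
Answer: -2211/170 ≈ -13.006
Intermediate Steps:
E = 510 (E = -40*(-5 - 7) + 30 = -40*(-12) + 30 = 480 + 30 = 510)
-6633/E = -6633/510 = -6633*1/510 = -2211/170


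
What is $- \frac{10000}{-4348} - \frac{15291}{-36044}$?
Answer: $\frac{106731317}{39179828} \approx 2.7241$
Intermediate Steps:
$- \frac{10000}{-4348} - \frac{15291}{-36044} = \left(-10000\right) \left(- \frac{1}{4348}\right) - - \frac{15291}{36044} = \frac{2500}{1087} + \frac{15291}{36044} = \frac{106731317}{39179828}$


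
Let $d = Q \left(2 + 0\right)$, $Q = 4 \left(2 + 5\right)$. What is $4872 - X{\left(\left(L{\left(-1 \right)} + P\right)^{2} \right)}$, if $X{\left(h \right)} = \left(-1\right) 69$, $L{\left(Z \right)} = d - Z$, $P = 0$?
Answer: $4941$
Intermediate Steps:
$Q = 28$ ($Q = 4 \cdot 7 = 28$)
$d = 56$ ($d = 28 \left(2 + 0\right) = 28 \cdot 2 = 56$)
$L{\left(Z \right)} = 56 - Z$
$X{\left(h \right)} = -69$
$4872 - X{\left(\left(L{\left(-1 \right)} + P\right)^{2} \right)} = 4872 - -69 = 4872 + 69 = 4941$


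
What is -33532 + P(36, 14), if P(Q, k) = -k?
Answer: -33546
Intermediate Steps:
-33532 + P(36, 14) = -33532 - 1*14 = -33532 - 14 = -33546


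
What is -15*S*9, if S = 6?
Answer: -810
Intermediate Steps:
-15*S*9 = -15*6*9 = -90*9 = -810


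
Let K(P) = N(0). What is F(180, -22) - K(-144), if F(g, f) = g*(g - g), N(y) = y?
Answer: 0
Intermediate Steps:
K(P) = 0
F(g, f) = 0 (F(g, f) = g*0 = 0)
F(180, -22) - K(-144) = 0 - 1*0 = 0 + 0 = 0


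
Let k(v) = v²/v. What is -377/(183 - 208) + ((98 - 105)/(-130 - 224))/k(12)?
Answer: 1601671/106200 ≈ 15.082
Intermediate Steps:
k(v) = v
-377/(183 - 208) + ((98 - 105)/(-130 - 224))/k(12) = -377/(183 - 208) + ((98 - 105)/(-130 - 224))/12 = -377/(-25) - 7/(-354)*(1/12) = -377*(-1/25) - 7*(-1/354)*(1/12) = 377/25 + (7/354)*(1/12) = 377/25 + 7/4248 = 1601671/106200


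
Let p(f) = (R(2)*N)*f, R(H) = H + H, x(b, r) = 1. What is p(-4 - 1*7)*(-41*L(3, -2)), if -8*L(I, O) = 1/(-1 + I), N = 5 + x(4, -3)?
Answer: -1353/2 ≈ -676.50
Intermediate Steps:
N = 6 (N = 5 + 1 = 6)
R(H) = 2*H
L(I, O) = -1/(8*(-1 + I))
p(f) = 24*f (p(f) = ((2*2)*6)*f = (4*6)*f = 24*f)
p(-4 - 1*7)*(-41*L(3, -2)) = (24*(-4 - 1*7))*(-(-41)/(-8 + 8*3)) = (24*(-4 - 7))*(-(-41)/(-8 + 24)) = (24*(-11))*(-(-41)/16) = -(-10824)*(-1*1/16) = -(-10824)*(-1)/16 = -264*41/16 = -1353/2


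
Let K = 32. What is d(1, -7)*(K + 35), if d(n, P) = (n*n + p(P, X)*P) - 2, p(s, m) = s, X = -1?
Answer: 3216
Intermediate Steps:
d(n, P) = -2 + P² + n² (d(n, P) = (n*n + P*P) - 2 = (n² + P²) - 2 = (P² + n²) - 2 = -2 + P² + n²)
d(1, -7)*(K + 35) = (-2 + (-7)² + 1²)*(32 + 35) = (-2 + 49 + 1)*67 = 48*67 = 3216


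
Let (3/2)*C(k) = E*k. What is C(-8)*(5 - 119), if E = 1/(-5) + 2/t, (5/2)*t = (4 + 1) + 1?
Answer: 5776/15 ≈ 385.07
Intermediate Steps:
t = 12/5 (t = 2*((4 + 1) + 1)/5 = 2*(5 + 1)/5 = (⅖)*6 = 12/5 ≈ 2.4000)
E = 19/30 (E = 1/(-5) + 2/(12/5) = 1*(-⅕) + 2*(5/12) = -⅕ + ⅚ = 19/30 ≈ 0.63333)
C(k) = 19*k/45 (C(k) = 2*(19*k/30)/3 = 19*k/45)
C(-8)*(5 - 119) = ((19/45)*(-8))*(5 - 119) = -152/45*(-114) = 5776/15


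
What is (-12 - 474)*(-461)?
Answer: 224046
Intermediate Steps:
(-12 - 474)*(-461) = -486*(-461) = 224046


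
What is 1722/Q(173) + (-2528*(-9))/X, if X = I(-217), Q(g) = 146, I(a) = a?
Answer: -1474059/15841 ≈ -93.053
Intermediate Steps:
X = -217
1722/Q(173) + (-2528*(-9))/X = 1722/146 - 2528*(-9)/(-217) = 1722*(1/146) + 22752*(-1/217) = 861/73 - 22752/217 = -1474059/15841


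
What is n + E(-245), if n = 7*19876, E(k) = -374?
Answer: 138758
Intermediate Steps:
n = 139132
n + E(-245) = 139132 - 374 = 138758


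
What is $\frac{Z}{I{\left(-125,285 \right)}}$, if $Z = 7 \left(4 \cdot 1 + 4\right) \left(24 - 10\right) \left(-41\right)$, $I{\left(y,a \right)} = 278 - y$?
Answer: $- \frac{32144}{403} \approx -79.762$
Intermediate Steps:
$Z = -32144$ ($Z = 7 \left(4 + 4\right) 14 \left(-41\right) = 7 \cdot 8 \cdot 14 \left(-41\right) = 7 \cdot 112 \left(-41\right) = 784 \left(-41\right) = -32144$)
$\frac{Z}{I{\left(-125,285 \right)}} = - \frac{32144}{278 - -125} = - \frac{32144}{278 + 125} = - \frac{32144}{403}$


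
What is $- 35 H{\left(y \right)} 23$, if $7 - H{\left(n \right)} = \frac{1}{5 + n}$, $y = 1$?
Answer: $- \frac{33005}{6} \approx -5500.8$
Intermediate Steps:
$H{\left(n \right)} = 7 - \frac{1}{5 + n}$
$- 35 H{\left(y \right)} 23 = - 35 \frac{34 + 7 \cdot 1}{5 + 1} \cdot 23 = - 35 \frac{34 + 7}{6} \cdot 23 = - 35 \cdot \frac{1}{6} \cdot 41 \cdot 23 = \left(-35\right) \frac{41}{6} \cdot 23 = \left(- \frac{1435}{6}\right) 23 = - \frac{33005}{6}$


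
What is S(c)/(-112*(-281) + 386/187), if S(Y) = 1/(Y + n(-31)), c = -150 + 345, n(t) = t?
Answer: 187/965246600 ≈ 1.9373e-7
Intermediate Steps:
c = 195
S(Y) = 1/(-31 + Y) (S(Y) = 1/(Y - 31) = 1/(-31 + Y))
S(c)/(-112*(-281) + 386/187) = 1/((-31 + 195)*(-112*(-281) + 386/187)) = 1/(164*(31472 + 386*(1/187))) = 1/(164*(31472 + 386/187)) = 1/(164*(5885650/187)) = (1/164)*(187/5885650) = 187/965246600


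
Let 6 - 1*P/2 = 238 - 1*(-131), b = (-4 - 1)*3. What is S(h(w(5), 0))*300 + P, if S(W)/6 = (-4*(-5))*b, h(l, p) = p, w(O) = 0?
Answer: -540726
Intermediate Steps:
b = -15 (b = -5*3 = -15)
P = -726 (P = 12 - 2*(238 - 1*(-131)) = 12 - 2*(238 + 131) = 12 - 2*369 = 12 - 738 = -726)
S(W) = -1800 (S(W) = 6*(-4*(-5)*(-15)) = 6*(20*(-15)) = 6*(-300) = -1800)
S(h(w(5), 0))*300 + P = -1800*300 - 726 = -540000 - 726 = -540726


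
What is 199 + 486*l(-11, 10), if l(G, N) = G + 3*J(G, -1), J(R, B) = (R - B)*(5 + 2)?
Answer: -107207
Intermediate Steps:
J(R, B) = -7*B + 7*R (J(R, B) = (R - B)*7 = -7*B + 7*R)
l(G, N) = 21 + 22*G (l(G, N) = G + 3*(-7*(-1) + 7*G) = G + 3*(7 + 7*G) = G + (21 + 21*G) = 21 + 22*G)
199 + 486*l(-11, 10) = 199 + 486*(21 + 22*(-11)) = 199 + 486*(21 - 242) = 199 + 486*(-221) = 199 - 107406 = -107207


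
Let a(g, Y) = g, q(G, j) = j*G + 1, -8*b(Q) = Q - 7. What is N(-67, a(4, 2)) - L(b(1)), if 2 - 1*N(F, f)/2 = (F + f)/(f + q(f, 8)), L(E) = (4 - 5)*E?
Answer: 1207/148 ≈ 8.1554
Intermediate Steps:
b(Q) = 7/8 - Q/8 (b(Q) = -(Q - 7)/8 = -(-7 + Q)/8 = 7/8 - Q/8)
q(G, j) = 1 + G*j (q(G, j) = G*j + 1 = 1 + G*j)
L(E) = -E
N(F, f) = 4 - 2*(F + f)/(1 + 9*f) (N(F, f) = 4 - 2*(F + f)/(f + (1 + f*8)) = 4 - 2*(F + f)/(f + (1 + 8*f)) = 4 - 2*(F + f)/(1 + 9*f))
N(-67, a(4, 2)) - L(b(1)) = 2*(2 - 1*(-67) + 17*4)/(1 + 9*4) - (-1)*(7/8 - 1/8*1) = 2*(2 + 67 + 68)/(1 + 36) - (-1)*(7/8 - 1/8) = 2*137/37 - (-1)*3/4 = 2*(1/37)*137 - 1*(-3/4) = 274/37 + 3/4 = 1207/148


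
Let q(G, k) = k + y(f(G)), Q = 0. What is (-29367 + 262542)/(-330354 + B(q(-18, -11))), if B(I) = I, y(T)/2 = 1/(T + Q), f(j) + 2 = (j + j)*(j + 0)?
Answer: -25105175/35569298 ≈ -0.70581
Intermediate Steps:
f(j) = -2 + 2*j**2 (f(j) = -2 + (j + j)*(j + 0) = -2 + (2*j)*j = -2 + 2*j**2)
y(T) = 2/T (y(T) = 2/(T + 0) = 2/T)
q(G, k) = k + 2/(-2 + 2*G**2)
(-29367 + 262542)/(-330354 + B(q(-18, -11))) = (-29367 + 262542)/(-330354 + (1 - 11*(-1 + (-18)**2))/(-1 + (-18)**2)) = 233175/(-330354 + (1 - 11*(-1 + 324))/(-1 + 324)) = 233175/(-330354 + (1 - 11*323)/323) = 233175/(-330354 + (1 - 3553)/323) = 233175/(-330354 + (1/323)*(-3552)) = 233175/(-330354 - 3552/323) = 233175/(-106707894/323) = 233175*(-323/106707894) = -25105175/35569298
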